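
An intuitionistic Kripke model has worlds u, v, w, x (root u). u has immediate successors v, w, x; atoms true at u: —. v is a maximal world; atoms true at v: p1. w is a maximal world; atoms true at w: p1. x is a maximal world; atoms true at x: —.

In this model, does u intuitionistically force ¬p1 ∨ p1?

No

u ⊮ ¬p1 ∨ p1: neither disjunct is forced at u.
u ⊮ ¬p1 since v is accessible from u and v ⊩ p1.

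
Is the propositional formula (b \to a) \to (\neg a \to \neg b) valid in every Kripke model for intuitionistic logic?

Yes

This is the forward direction of contraposition, which is intuitionistically derivable.
Assume b \to a and \neg a. If b held then a would follow, contradicting \neg a; so \neg b.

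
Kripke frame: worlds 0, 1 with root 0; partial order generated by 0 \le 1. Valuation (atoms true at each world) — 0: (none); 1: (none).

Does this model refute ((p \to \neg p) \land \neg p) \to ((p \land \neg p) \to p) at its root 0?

No

0 \Vdash ((p \to \neg p) \land \neg p) \to ((p \land \neg p) \to p): every world accessible from 0 that forces (p \to \neg p) \land \neg p (namely 0, 1) also forces (p \land \neg p) \to p.
So the root 0 forces ((p \to \neg p) \land \neg p) \to ((p \land \neg p) \to p); the model is not a countermodel.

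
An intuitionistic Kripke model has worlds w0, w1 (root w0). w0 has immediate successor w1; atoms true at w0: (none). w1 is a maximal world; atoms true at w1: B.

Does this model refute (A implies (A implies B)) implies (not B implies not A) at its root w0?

No

w0 forces (A implies (A implies B)) implies (not B implies not A): every world accessible from w0 that forces A implies (A implies B) (namely w0, w1) also forces not B implies not A.
So the root w0 forces (A implies (A implies B)) implies (not B implies not A); the model is not a countermodel.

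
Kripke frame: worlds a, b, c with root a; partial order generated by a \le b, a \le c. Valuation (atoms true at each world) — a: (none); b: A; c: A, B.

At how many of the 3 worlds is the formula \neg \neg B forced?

a: does not force it — a \nVdash \neg \neg B since b is accessible from a and b \Vdash \neg B.
b: does not force it — b \nVdash \neg \neg B since b is accessible from b and b \Vdash \neg B.
c: forces it.
Worlds forcing the formula: {c}.

1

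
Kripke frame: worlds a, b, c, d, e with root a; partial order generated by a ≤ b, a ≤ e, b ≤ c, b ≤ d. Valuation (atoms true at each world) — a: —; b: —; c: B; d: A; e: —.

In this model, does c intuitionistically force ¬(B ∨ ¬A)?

No

c ⊮ ¬(B ∨ ¬A) since c is accessible from c and c ⊩ B ∨ ¬A.
c ⊩ B ∨ ¬A via the disjunct B.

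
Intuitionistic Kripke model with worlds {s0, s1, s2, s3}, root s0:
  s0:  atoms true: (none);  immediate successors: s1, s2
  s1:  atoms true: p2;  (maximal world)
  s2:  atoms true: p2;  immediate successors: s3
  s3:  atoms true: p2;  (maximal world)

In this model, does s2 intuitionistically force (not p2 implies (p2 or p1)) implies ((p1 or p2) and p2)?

Yes

s2 forces (not p2 implies (p2 or p1)) implies ((p1 or p2) and p2): every world accessible from s2 that forces not p2 implies (p2 or p1) (namely s2, s3) also forces (p1 or p2) and p2.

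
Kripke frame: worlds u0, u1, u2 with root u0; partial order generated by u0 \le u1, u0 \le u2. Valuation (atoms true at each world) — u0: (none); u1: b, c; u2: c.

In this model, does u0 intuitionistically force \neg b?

No

u0 \nVdash \neg b since u1 is accessible from u0 and u1 \Vdash b.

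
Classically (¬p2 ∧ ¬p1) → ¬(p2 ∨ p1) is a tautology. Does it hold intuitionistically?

Yes

This is a constructively valid De Morgan direction (conjunction of negations to negated disjunction), which is intuitionistically derivable.
If both ¬p2 and ¬p1 hold at a world, no accessible world forces p2 or forces p1, so none forces p2 ∨ p1.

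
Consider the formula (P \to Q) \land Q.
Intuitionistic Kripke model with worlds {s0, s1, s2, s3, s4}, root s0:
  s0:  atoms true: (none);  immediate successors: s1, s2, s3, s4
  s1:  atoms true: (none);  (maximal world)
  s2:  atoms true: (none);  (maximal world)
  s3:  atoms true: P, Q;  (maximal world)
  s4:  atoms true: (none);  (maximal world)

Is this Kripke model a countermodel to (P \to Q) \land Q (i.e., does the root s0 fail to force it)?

s0 \nVdash (P \to Q) \land Q since s0 fails Q.
So the root s0 does not force (P \to Q) \land Q; the model is a countermodel.

Yes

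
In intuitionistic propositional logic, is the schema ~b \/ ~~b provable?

No

This is the weak law of excluded middle, which is not intuitionistically valid.
A Kripke countermodel: worlds w0, w1, w2; order generated by w0 <= w1, w0 <= w2; atoms true at each world — w0:{}; w1:{b}; w2:{}.
w0 ||-/- ~b \/ ~~b: neither disjunct is forced at w0.
w0 ||-/- ~b since w1 is accessible from w0 and w1 ||- b.
So the root w0 does not force the formula.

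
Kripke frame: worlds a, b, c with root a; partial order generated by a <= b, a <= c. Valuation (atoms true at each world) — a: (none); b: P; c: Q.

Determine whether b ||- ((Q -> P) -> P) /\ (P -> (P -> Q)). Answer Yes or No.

b ||-/- ((Q -> P) -> P) /\ (P -> (P -> Q)) since b fails P -> (P -> Q).

No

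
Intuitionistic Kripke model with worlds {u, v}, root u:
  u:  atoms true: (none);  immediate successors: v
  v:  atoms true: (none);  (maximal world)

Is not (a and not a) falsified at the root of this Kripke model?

u forces not (a and not a): no world accessible from u forces a and not a.
So the root u forces not (a and not a); the model is not a countermodel.

No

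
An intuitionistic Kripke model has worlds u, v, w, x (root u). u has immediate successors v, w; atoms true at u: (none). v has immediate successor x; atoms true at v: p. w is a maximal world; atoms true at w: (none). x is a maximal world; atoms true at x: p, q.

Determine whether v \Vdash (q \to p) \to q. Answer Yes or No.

No

v \nVdash (q \to p) \to q: already at v itself, v \Vdash q \to p but v \nVdash q.
v lacks atom q, so v \nVdash q.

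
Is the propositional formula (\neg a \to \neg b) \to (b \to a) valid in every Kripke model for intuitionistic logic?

This is the converse of contraposition, which is not intuitionistically valid.
A Kripke countermodel: worlds u, v; order generated by u \le v; atoms true at each world — u:{b}; v:{a,b}.
u \nVdash (\neg a \to \neg b) \to (b \to a): already at u itself, u \Vdash \neg a \to \neg b but u \nVdash b \to a.
u \nVdash b \to a: already at u itself, u \Vdash b but u \nVdash a.
u lacks atom a, so u \nVdash a.
So the root u does not force the formula.

No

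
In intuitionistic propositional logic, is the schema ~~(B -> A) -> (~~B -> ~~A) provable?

Yes

This is the distribution of double negation over implication, which is intuitionistically derivable.
Assume ~~(B -> A) and ~~B; suppose ~A. Then B -> A would give ~B (by contraposition), contradicting ~~B; so ~(B -> A), contradicting ~~(B -> A). Hence ~~A.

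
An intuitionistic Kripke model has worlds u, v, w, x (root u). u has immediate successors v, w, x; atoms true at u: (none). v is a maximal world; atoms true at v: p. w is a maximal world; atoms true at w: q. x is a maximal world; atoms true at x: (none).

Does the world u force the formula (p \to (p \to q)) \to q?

No

u \nVdash (p \to (p \to q)) \to q: at the accessible world x, x \Vdash p \to (p \to q) but x \nVdash q.
x lacks atom q, so x \nVdash q.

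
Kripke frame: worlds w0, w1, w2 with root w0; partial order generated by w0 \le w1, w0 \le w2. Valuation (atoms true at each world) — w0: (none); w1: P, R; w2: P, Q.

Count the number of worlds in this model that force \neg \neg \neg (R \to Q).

w0: does not force it — w0 \nVdash \neg \neg \neg (R \to Q) since w2 is accessible from w0 and w2 \Vdash \neg \neg (R \to Q).
w1: forces it.
w2: does not force it.
Worlds forcing the formula: {w1}.

1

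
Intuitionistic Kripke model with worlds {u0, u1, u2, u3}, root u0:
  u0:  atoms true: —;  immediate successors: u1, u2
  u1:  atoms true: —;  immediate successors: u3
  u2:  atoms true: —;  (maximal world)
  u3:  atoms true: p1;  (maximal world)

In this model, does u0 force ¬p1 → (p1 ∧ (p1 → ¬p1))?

No

u0 ⊮ ¬p1 → (p1 ∧ (p1 → ¬p1)): at the accessible world u2, u2 ⊩ ¬p1 but u2 ⊮ p1 ∧ (p1 → ¬p1).
u2 ⊮ p1 ∧ (p1 → ¬p1) since u2 fails p1.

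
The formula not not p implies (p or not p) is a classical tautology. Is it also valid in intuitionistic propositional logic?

This is a variant of double-negation elimination (deriving excluded middle from double negation), which is not intuitionistically valid.
A Kripke countermodel: worlds u, v; order generated by u <= v; atoms true at each world — u:{}; v:{p}.
u does not force not not p implies (p or not p): already at u itself, u forces not not p but u does not force p or not p.
u does not force p or not p: neither disjunct is forced at u.
u lacks atom p, so u does not force p.
So the root u does not force the formula.

No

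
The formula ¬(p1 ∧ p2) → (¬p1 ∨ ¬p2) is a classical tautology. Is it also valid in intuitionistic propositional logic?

This is the constructively invalid direction of De Morgan's law for conjunction, which is not intuitionistically valid.
A Kripke countermodel: worlds u0, u1, u2; order generated by u0 ≤ u1, u0 ≤ u2; atoms true at each world — u0:{}; u1:{p1}; u2:{p2}.
u0 ⊮ ¬(p1 ∧ p2) → (¬p1 ∨ ¬p2): already at u0 itself, u0 ⊩ ¬(p1 ∧ p2) but u0 ⊮ ¬p1 ∨ ¬p2.
u0 ⊮ ¬p1 ∨ ¬p2: neither disjunct is forced at u0.
u0 ⊮ ¬p1 since u1 is accessible from u0 and u1 ⊩ p1.
So the root u0 does not force the formula.

No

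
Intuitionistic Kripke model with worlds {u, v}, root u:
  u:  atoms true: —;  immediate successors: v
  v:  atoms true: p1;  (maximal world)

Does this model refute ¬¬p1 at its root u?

No

u ⊩ ¬¬p1: no world accessible from u forces ¬p1.
So the root u forces ¬¬p1; the model is not a countermodel.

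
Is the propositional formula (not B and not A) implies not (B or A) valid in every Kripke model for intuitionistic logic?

This is a constructively valid De Morgan direction (conjunction of negations to negated disjunction), which is intuitionistically derivable.
If both not B and not A hold at a world, no accessible world forces B or forces A, so none forces B or A.

Yes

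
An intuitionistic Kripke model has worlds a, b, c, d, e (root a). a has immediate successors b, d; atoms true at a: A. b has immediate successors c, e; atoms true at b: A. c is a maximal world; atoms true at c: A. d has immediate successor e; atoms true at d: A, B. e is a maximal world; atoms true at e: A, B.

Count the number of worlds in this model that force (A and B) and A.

2

a: does not force it — a does not force (A and B) and A since a fails A and B.
b: does not force it — b does not force (A and B) and A since b fails A and B.
c: does not force it.
d: forces it.
e: forces it.
Worlds forcing the formula: {d, e}.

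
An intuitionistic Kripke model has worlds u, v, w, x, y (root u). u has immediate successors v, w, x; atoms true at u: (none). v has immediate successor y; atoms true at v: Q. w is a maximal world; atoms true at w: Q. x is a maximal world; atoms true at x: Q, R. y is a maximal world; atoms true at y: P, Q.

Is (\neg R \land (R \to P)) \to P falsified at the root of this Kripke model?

u \nVdash (\neg R \land (R \to P)) \to P: at the accessible world v, v \Vdash \neg R \land (R \to P) but v \nVdash P.
v lacks atom P, so v \nVdash P.
So the root u does not force (\neg R \land (R \to P)) \to P; the model is a countermodel.

Yes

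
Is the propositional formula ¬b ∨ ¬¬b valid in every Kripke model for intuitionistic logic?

This is the weak law of excluded middle, which is not intuitionistically valid.
A Kripke countermodel: worlds 0, 1, 2; order generated by 0 ≤ 1, 0 ≤ 2; atoms true at each world — 0:{}; 1:{b}; 2:{}.
0 ⊮ ¬b ∨ ¬¬b: neither disjunct is forced at 0.
0 ⊮ ¬b since 1 is accessible from 0 and 1 ⊩ b.
So the root 0 does not force the formula.

No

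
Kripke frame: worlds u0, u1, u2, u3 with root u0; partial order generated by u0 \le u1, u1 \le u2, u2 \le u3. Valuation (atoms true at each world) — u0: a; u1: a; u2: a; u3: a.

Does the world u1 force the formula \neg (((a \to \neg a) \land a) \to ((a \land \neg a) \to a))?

u1 \nVdash \neg (((a \to \neg a) \land a) \to ((a \land \neg a) \to a)) since u1 is accessible from u1 and u1 \Vdash ((a \to \neg a) \land a) \to ((a \land \neg a) \to a).
u1 \Vdash ((a \to \neg a) \land a) \to ((a \land \neg a) \to a) vacuously: no world accessible from u1 forces the antecedent (a \to \neg a) \land a.

No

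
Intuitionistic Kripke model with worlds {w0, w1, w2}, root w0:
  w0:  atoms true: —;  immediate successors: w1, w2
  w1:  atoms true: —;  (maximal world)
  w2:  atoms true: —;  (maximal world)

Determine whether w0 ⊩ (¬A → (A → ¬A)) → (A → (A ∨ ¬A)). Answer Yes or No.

Yes

w0 ⊩ (¬A → (A → ¬A)) → (A → (A ∨ ¬A)): every world accessible from w0 that forces ¬A → (A → ¬A) (namely w0, w1, w2) also forces A → (A ∨ ¬A).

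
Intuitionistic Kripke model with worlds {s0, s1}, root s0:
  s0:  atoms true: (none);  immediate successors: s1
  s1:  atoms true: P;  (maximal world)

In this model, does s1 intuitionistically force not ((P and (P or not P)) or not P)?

No

s1 does not force not ((P and (P or not P)) or not P) since s1 is accessible from s1 and s1 forces (P and (P or not P)) or not P.
s1 forces (P and (P or not P)) or not P via the disjunct P and (P or not P).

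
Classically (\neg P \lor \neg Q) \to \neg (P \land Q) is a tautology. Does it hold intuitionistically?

Yes

This is a constructively valid De Morgan direction (disjunction of negations to negated conjunction), which is intuitionistically derivable.
If \neg P holds at a world then no accessible world forces P, hence none forces P \land Q; likewise for \neg Q.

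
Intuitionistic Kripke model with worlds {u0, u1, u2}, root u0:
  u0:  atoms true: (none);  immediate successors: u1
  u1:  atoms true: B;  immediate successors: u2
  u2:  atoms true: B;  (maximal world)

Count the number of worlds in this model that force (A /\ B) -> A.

3

u0: forces it.
u1: forces it.
u2: forces it.
Worlds forcing the formula: {u0, u1, u2}.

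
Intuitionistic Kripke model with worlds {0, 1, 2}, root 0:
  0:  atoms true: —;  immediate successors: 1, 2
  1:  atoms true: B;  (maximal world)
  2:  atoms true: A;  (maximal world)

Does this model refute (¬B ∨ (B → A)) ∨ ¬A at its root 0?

Yes

0 ⊮ (¬B ∨ (B → A)) ∨ ¬A: neither disjunct is forced at 0.
0 ⊮ ¬B ∨ (B → A): neither disjunct is forced at 0.
0 ⊮ ¬B since 1 is accessible from 0 and 1 ⊩ B.
So the root 0 does not force (¬B ∨ (B → A)) ∨ ¬A; the model is a countermodel.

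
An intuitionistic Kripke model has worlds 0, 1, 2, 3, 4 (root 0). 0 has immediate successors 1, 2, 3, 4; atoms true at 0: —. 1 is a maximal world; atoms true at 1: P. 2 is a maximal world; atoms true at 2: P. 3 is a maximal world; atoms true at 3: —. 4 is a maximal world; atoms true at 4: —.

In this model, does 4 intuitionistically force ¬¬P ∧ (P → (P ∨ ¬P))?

No

4 ⊮ ¬¬P ∧ (P → (P ∨ ¬P)) since 4 fails ¬¬P.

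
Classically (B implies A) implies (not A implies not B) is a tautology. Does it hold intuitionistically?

This is the forward direction of contraposition, which is intuitionistically derivable.
Assume B implies A and not A. If B held then A would follow, contradicting not A; so not B.

Yes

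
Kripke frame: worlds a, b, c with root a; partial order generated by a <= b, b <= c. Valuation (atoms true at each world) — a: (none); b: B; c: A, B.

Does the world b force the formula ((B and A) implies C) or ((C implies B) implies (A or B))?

Yes

b forces ((B and A) implies C) or ((C implies B) implies (A or B)) via the disjunct (C implies B) implies (A or B).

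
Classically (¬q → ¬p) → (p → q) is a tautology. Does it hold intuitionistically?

No

This is the converse of contraposition, which is not intuitionistically valid.
A Kripke countermodel: worlds a, b; order generated by a ≤ b; atoms true at each world — a:{p}; b:{p,q}.
a ⊮ (¬q → ¬p) → (p → q): already at a itself, a ⊩ ¬q → ¬p but a ⊮ p → q.
a ⊮ p → q: already at a itself, a ⊩ p but a ⊮ q.
a lacks atom q, so a ⊮ q.
So the root a does not force the formula.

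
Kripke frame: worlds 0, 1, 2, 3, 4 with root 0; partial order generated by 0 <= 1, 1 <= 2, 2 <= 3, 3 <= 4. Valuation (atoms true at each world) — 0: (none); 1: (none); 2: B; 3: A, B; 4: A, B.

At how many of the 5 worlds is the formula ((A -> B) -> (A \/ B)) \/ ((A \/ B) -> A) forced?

0: does not force it — 0 ||-/- ((A -> B) -> (A \/ B)) \/ ((A \/ B) -> A): neither disjunct is forced at 0.
1: does not force it — 1 ||-/- ((A -> B) -> (A \/ B)) \/ ((A \/ B) -> A): neither disjunct is forced at 1.
2: forces it.
3: forces it.
4: forces it.
Worlds forcing the formula: {2, 3, 4}.

3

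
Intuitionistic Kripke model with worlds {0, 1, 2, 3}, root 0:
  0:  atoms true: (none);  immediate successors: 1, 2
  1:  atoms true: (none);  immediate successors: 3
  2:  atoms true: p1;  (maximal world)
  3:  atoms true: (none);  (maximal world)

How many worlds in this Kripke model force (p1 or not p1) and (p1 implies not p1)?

2

0: does not force it — 0 does not force (p1 or not p1) and (p1 implies not p1) since 0 fails p1 or not p1.
1: forces it.
2: does not force it — 2 does not force (p1 or not p1) and (p1 implies not p1) since 2 fails p1 implies not p1.
3: forces it.
Worlds forcing the formula: {1, 3}.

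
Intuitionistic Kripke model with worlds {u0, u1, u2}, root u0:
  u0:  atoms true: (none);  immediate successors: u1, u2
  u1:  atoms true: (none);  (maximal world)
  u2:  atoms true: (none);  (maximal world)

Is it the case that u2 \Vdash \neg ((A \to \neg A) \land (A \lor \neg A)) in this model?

u2 \nVdash \neg ((A \to \neg A) \land (A \lor \neg A)) since u2 is accessible from u2 and u2 \Vdash (A \to \neg A) \land (A \lor \neg A).
u2 \Vdash (A \to \neg A) \land (A \lor \neg A) since u2 forces both conjuncts.

No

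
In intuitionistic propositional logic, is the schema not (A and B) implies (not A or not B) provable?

No

This is the constructively invalid direction of De Morgan's law for conjunction, which is not intuitionistically valid.
A Kripke countermodel: worlds u, v, w; order generated by u <= v, u <= w; atoms true at each world — u:{}; v:{A}; w:{B}.
u does not force not (A and B) implies (not A or not B): already at u itself, u forces not (A and B) but u does not force not A or not B.
u does not force not A or not B: neither disjunct is forced at u.
u does not force not A since v is accessible from u and v forces A.
So the root u does not force the formula.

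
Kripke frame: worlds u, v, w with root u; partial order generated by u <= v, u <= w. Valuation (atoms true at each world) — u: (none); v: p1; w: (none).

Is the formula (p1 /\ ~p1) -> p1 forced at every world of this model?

Yes

u ||- (p1 /\ ~p1) -> p1 vacuously: no world accessible from u forces the antecedent p1 /\ ~p1.
Since the root u forces (p1 /\ ~p1) -> p1 and forcing is persistent (monotone upward), every world forces it.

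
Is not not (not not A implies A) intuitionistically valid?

This is the double negation of double-negation elimination, which is intuitionistically derivable.
By Glivenko's theorem the double negation of any classical propositional tautology is intuitionistically provable; not not A implies A is classically a tautology.

Yes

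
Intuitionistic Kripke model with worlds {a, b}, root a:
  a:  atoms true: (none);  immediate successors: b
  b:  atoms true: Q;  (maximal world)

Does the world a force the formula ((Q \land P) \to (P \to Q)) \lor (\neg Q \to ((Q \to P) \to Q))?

a \Vdash ((Q \land P) \to (P \to Q)) \lor (\neg Q \to ((Q \to P) \to Q)) via the disjunct (Q \land P) \to (P \to Q).

Yes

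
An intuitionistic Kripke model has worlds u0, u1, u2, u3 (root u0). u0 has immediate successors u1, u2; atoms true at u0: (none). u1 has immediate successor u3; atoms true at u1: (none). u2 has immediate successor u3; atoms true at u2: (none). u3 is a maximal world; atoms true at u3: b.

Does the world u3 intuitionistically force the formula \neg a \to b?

u3 \Vdash \neg a \to b: every world accessible from u3 that forces \neg a (namely u3) also forces b.

Yes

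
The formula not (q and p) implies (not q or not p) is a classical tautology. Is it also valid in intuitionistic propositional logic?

No

This is the constructively invalid direction of De Morgan's law for conjunction, which is not intuitionistically valid.
A Kripke countermodel: worlds u0, u1, u2; order generated by u0 <= u1, u0 <= u2; atoms true at each world — u0:{}; u1:{q}; u2:{p}.
u0 does not force not (q and p) implies (not q or not p): already at u0 itself, u0 forces not (q and p) but u0 does not force not q or not p.
u0 does not force not q or not p: neither disjunct is forced at u0.
u0 does not force not q since u1 is accessible from u0 and u1 forces q.
So the root u0 does not force the formula.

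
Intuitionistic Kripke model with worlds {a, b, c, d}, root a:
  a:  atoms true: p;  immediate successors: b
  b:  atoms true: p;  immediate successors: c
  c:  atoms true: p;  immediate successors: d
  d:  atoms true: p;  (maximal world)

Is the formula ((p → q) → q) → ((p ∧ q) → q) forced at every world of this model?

a ⊩ ((p → q) → q) → ((p ∧ q) → q): every world accessible from a that forces (p → q) → q (namely a, b, c, d) also forces (p ∧ q) → q.
Since the root a forces ((p → q) → q) → ((p ∧ q) → q) and forcing is persistent (monotone upward), every world forces it.

Yes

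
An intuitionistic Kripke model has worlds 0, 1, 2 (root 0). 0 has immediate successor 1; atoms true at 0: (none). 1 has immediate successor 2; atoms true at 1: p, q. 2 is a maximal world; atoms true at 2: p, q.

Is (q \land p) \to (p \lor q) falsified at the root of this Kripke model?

0 \Vdash (q \land p) \to (p \lor q): every world accessible from 0 that forces q \land p (namely 1, 2) also forces p \lor q.
So the root 0 forces (q \land p) \to (p \lor q); the model is not a countermodel.

No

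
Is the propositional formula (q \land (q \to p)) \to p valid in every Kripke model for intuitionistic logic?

Yes

This is modus ponens in implicational form, which is intuitionistically derivable.
If a world forces q and q \to p, then applying the implication at that world (which is accessible from itself) gives p.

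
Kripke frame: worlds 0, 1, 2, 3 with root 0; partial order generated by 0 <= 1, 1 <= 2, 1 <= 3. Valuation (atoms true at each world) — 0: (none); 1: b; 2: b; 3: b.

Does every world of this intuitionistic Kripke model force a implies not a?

Yes

0 forces a implies not a vacuously: no world accessible from 0 forces the antecedent a.
Since the root 0 forces a implies not a and forcing is persistent (monotone upward), every world forces it.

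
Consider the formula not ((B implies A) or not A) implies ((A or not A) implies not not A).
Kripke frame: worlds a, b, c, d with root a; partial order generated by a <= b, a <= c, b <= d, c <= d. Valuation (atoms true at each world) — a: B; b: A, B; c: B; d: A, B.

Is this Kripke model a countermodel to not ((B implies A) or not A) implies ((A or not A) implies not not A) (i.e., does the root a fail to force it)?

No

a forces not ((B implies A) or not A) implies ((A or not A) implies not not A) vacuously: no world accessible from a forces the antecedent not ((B implies A) or not A).
So the root a forces not ((B implies A) or not A) implies ((A or not A) implies not not A); the model is not a countermodel.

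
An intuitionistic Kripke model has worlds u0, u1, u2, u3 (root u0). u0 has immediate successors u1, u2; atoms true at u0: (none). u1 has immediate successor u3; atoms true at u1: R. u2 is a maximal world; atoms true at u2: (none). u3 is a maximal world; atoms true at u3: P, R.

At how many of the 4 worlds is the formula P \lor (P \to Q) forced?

u0: does not force it — u0 \nVdash P \lor (P \to Q): neither disjunct is forced at u0.
u1: does not force it — u1 \nVdash P \lor (P \to Q): neither disjunct is forced at u1.
u2: forces it.
u3: forces it.
Worlds forcing the formula: {u2, u3}.

2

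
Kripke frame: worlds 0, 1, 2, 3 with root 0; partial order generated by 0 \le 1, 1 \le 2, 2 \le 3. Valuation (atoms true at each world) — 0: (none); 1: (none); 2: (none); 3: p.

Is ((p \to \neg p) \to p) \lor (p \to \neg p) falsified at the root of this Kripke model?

No

0 \Vdash ((p \to \neg p) \to p) \lor (p \to \neg p) via the disjunct (p \to \neg p) \to p.
So the root 0 forces ((p \to \neg p) \to p) \lor (p \to \neg p); the model is not a countermodel.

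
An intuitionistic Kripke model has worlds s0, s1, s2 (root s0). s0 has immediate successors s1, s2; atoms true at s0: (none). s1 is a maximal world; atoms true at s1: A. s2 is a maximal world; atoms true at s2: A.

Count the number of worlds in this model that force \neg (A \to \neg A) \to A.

s0: does not force it — s0 \nVdash \neg (A \to \neg A) \to A: already at s0 itself, s0 \Vdash \neg (A \to \neg A) but s0 \nVdash A.
s1: forces it.
s2: forces it.
Worlds forcing the formula: {s1, s2}.

2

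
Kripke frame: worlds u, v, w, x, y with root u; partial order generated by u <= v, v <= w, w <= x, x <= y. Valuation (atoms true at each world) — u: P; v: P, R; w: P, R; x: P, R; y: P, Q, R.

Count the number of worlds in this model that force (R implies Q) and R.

u: does not force it — u does not force (R implies Q) and R since u fails R implies Q.
v: does not force it.
w: does not force it.
x: does not force it.
y: forces it.
Worlds forcing the formula: {y}.

1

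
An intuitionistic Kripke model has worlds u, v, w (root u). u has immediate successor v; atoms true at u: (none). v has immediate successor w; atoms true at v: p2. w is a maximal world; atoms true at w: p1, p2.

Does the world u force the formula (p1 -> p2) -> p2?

u ||-/- (p1 -> p2) -> p2: already at u itself, u ||- p1 -> p2 but u ||-/- p2.
u lacks atom p2, so u ||-/- p2.

No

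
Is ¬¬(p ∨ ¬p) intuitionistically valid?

This is the double negation of excluded middle, which is intuitionistically derivable.
Assuming ¬(p ∨ ¬p): from p we'd get p ∨ ¬p, so ¬p; but then p ∨ ¬p again — contradiction. Hence ¬¬(p ∨ ¬p).

Yes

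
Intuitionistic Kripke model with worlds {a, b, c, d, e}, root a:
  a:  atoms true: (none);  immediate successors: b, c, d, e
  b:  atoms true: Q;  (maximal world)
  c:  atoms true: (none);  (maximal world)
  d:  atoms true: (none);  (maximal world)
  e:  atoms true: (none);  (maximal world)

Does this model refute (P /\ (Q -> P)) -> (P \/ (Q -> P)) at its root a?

a ||- (P /\ (Q -> P)) -> (P \/ (Q -> P)) vacuously: no world accessible from a forces the antecedent P /\ (Q -> P).
So the root a forces (P /\ (Q -> P)) -> (P \/ (Q -> P)); the model is not a countermodel.

No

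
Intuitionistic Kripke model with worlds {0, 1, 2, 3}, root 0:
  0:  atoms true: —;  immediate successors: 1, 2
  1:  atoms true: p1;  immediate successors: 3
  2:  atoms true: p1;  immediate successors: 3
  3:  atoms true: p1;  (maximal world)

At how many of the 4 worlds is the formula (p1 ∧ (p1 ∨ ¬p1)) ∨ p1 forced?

3

0: does not force it — 0 ⊮ (p1 ∧ (p1 ∨ ¬p1)) ∨ p1: neither disjunct is forced at 0.
1: forces it.
2: forces it.
3: forces it.
Worlds forcing the formula: {1, 2, 3}.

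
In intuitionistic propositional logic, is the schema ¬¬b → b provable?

This is double-negation elimination, which is not intuitionistically valid.
A Kripke countermodel: worlds 0, 1; order generated by 0 ≤ 1; atoms true at each world — 0:{}; 1:{b}.
0 ⊮ ¬¬b → b: already at 0 itself, 0 ⊩ ¬¬b but 0 ⊮ b.
0 lacks atom b, so 0 ⊮ b.
So the root 0 does not force the formula.

No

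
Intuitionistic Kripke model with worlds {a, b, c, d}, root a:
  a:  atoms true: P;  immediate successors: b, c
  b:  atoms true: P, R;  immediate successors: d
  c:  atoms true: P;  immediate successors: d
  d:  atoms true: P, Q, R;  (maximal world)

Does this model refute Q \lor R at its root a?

a \nVdash Q \lor R: neither disjunct is forced at a.
a lacks atom Q, so a \nVdash Q.
So the root a does not force Q \lor R; the model is a countermodel.

Yes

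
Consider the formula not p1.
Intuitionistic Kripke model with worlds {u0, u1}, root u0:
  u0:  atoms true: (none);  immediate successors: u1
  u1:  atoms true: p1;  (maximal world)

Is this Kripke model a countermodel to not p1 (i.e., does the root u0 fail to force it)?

Yes

u0 does not force not p1 since u1 is accessible from u0 and u1 forces p1.
So the root u0 does not force not p1; the model is a countermodel.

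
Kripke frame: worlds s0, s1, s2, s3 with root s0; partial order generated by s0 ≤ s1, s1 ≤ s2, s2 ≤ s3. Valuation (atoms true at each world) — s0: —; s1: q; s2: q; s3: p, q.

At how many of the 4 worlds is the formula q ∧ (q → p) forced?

1

s0: does not force it — s0 ⊮ q ∧ (q → p) since s0 fails q.
s1: does not force it.
s2: does not force it.
s3: forces it.
Worlds forcing the formula: {s3}.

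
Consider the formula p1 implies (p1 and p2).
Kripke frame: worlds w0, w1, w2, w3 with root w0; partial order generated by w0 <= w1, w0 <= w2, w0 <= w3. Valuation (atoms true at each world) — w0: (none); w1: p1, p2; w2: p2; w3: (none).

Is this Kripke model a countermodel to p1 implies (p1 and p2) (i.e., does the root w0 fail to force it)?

w0 forces p1 implies (p1 and p2): every world accessible from w0 that forces p1 (namely w1) also forces p1 and p2.
So the root w0 forces p1 implies (p1 and p2); the model is not a countermodel.

No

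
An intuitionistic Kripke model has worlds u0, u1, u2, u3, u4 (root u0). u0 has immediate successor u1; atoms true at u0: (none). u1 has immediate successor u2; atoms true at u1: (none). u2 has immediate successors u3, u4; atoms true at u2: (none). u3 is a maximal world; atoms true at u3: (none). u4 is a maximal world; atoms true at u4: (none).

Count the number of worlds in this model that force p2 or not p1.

u0: forces it.
u1: forces it.
u2: forces it.
u3: forces it.
u4: forces it.
Worlds forcing the formula: {u0, u1, u2, u3, u4}.

5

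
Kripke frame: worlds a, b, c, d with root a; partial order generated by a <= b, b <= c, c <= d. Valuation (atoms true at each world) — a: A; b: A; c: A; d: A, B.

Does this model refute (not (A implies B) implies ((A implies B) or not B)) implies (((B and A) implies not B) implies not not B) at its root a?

a forces (not (A implies B) implies ((A implies B) or not B)) implies (((B and A) implies not B) implies not not B): every world accessible from a that forces not (A implies B) implies ((A implies B) or not B) (namely a, b, c, d) also forces ((B and A) implies not B) implies not not B.
So the root a forces (not (A implies B) implies ((A implies B) or not B)) implies (((B and A) implies not B) implies not not B); the model is not a countermodel.

No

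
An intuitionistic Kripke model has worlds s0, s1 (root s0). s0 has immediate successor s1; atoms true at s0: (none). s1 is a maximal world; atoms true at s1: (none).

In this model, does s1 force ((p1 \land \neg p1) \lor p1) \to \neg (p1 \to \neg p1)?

Yes

s1 \Vdash ((p1 \land \neg p1) \lor p1) \to \neg (p1 \to \neg p1) vacuously: no world accessible from s1 forces the antecedent (p1 \land \neg p1) \lor p1.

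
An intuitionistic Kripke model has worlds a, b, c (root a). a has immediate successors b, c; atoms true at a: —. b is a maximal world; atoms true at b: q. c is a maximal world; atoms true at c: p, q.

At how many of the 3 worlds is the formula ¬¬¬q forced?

0

a: does not force it — a ⊮ ¬¬¬q since a is accessible from a and a ⊩ ¬¬q.
b: does not force it — b ⊮ ¬¬¬q since b is accessible from b and b ⊩ ¬¬q.
c: does not force it.
Worlds forcing the formula: { }.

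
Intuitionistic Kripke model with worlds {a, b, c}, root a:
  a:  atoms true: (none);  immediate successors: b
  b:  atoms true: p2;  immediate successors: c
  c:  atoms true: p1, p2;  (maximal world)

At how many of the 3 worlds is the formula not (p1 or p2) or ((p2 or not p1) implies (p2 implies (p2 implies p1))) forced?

a: does not force it — a does not force not (p1 or p2) or ((p2 or not p1) implies (p2 implies (p2 implies p1))): neither disjunct is forced at a.
b: does not force it.
c: forces it.
Worlds forcing the formula: {c}.

1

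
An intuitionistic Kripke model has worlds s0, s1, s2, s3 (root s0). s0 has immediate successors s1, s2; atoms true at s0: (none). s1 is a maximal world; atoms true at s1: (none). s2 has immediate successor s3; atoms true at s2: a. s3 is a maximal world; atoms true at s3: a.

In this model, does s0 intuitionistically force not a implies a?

s0 does not force not a implies a: at the accessible world s1, s1 forces not a but s1 does not force a.
s1 lacks atom a, so s1 does not force a.

No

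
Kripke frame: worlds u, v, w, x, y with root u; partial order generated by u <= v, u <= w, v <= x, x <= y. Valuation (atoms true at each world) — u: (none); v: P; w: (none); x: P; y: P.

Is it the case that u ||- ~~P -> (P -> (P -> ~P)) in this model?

No

u ||-/- ~~P -> (P -> (P -> ~P)): at the accessible world v, v ||- ~~P but v ||-/- P -> (P -> ~P).
v ||-/- P -> (P -> ~P): already at v itself, v ||- P but v ||-/- P -> ~P.
v ||-/- P -> ~P: already at v itself, v ||- P but v ||-/- ~P.
v ||-/- ~P since v is accessible from v and v ||- P.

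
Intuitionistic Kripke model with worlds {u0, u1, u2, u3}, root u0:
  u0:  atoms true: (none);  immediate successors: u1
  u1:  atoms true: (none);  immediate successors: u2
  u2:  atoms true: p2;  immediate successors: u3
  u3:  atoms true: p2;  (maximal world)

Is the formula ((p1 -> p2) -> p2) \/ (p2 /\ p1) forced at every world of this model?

No

Not every world: u0 ||-/- ((p1 -> p2) -> p2) \/ (p2 /\ p1).
u0 ||-/- ((p1 -> p2) -> p2) \/ (p2 /\ p1): neither disjunct is forced at u0.
u0 ||-/- (p1 -> p2) -> p2: already at u0 itself, u0 ||- p1 -> p2 but u0 ||-/- p2.
u0 lacks atom p2, so u0 ||-/- p2.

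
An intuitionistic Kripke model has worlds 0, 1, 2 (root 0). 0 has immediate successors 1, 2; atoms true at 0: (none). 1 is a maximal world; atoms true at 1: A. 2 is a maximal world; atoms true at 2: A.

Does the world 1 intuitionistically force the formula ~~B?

No

1 ||-/- ~~B since 1 is accessible from 1 and 1 ||- ~B.
1 ||- ~B: no world accessible from 1 forces B.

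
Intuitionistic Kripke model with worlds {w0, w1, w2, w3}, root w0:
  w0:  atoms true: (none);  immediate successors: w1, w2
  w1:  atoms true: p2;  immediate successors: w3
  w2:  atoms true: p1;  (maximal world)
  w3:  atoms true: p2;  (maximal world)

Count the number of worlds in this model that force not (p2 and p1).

w0: forces it.
w1: forces it.
w2: forces it.
w3: forces it.
Worlds forcing the formula: {w0, w1, w2, w3}.

4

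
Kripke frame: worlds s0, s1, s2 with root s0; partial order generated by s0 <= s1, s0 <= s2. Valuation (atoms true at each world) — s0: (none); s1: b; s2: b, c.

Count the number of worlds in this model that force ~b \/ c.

1

s0: does not force it — s0 ||-/- ~b \/ c: neither disjunct is forced at s0.
s1: does not force it — s1 ||-/- ~b \/ c: neither disjunct is forced at s1.
s2: forces it.
Worlds forcing the formula: {s2}.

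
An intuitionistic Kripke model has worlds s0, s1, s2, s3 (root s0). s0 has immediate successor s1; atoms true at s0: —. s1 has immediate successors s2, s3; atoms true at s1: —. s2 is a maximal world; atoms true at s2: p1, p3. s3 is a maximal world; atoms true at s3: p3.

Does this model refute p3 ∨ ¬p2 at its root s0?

s0 ⊩ p3 ∨ ¬p2 via the disjunct ¬p2.
So the root s0 forces p3 ∨ ¬p2; the model is not a countermodel.

No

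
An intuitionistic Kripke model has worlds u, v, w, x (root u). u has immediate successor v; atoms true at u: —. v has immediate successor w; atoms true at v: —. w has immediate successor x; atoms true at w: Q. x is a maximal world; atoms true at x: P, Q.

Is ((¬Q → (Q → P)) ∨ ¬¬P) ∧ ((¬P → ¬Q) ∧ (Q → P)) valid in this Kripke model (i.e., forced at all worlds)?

Not every world: u ⊮ ((¬Q → (Q → P)) ∨ ¬¬P) ∧ ((¬P → ¬Q) ∧ (Q → P)).
u ⊮ ((¬Q → (Q → P)) ∨ ¬¬P) ∧ ((¬P → ¬Q) ∧ (Q → P)) since u fails (¬P → ¬Q) ∧ (Q → P).

No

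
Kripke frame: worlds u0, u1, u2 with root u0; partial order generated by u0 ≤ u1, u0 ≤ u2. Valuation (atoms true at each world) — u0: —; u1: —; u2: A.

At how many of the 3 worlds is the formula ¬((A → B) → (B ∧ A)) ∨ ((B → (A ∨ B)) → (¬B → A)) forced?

u0: does not force it — u0 ⊮ ¬((A → B) → (B ∧ A)) ∨ ((B → (A ∨ B)) → (¬B → A)): neither disjunct is forced at u0.
u1: forces it.
u2: forces it.
Worlds forcing the formula: {u1, u2}.

2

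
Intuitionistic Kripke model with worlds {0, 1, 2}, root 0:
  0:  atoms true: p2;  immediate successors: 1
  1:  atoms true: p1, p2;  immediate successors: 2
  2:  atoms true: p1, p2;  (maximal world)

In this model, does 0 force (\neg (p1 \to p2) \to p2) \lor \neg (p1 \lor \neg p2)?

0 \Vdash (\neg (p1 \to p2) \to p2) \lor \neg (p1 \lor \neg p2) via the disjunct \neg (p1 \to p2) \to p2.

Yes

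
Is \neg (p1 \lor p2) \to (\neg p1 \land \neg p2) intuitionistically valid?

Yes

This is a constructively valid De Morgan direction (negated disjunction to conjunction of negations), which is intuitionistically derivable.
From \neg (p1 \lor p2): if p1 held then p1 \lor p2 would, contradiction — so \neg p1; similarly \neg p2.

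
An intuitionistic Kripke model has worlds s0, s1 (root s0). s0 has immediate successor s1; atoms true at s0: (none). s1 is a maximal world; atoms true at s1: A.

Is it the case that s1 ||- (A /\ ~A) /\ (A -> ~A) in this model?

s1 ||-/- (A /\ ~A) /\ (A -> ~A) since s1 fails A /\ ~A.

No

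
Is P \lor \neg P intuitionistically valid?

No

This is the law of excluded middle, which is not intuitionistically valid.
A Kripke countermodel: worlds u0, u1; order generated by u0 \le u1; atoms true at each world — u0:{}; u1:{P}.
u0 \nVdash P \lor \neg P: neither disjunct is forced at u0.
u0 lacks atom P, so u0 \nVdash P.
So the root u0 does not force the formula.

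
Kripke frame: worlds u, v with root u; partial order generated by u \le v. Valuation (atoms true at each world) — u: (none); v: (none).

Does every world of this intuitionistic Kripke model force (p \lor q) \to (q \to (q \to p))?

Yes

u \Vdash (p \lor q) \to (q \to (q \to p)) vacuously: no world accessible from u forces the antecedent p \lor q.
Since the root u forces (p \lor q) \to (q \to (q \to p)) and forcing is persistent (monotone upward), every world forces it.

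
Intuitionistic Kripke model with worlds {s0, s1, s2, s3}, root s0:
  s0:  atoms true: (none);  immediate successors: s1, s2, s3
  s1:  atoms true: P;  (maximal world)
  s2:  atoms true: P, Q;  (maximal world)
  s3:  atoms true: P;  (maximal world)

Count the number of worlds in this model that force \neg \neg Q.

s0: does not force it — s0 \nVdash \neg \neg Q since s1 is accessible from s0 and s1 \Vdash \neg Q.
s1: does not force it — s1 \nVdash \neg \neg Q since s1 is accessible from s1 and s1 \Vdash \neg Q.
s2: forces it.
s3: does not force it.
Worlds forcing the formula: {s2}.

1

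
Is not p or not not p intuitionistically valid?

This is the weak law of excluded middle, which is not intuitionistically valid.
A Kripke countermodel: worlds w0, w1, w2; order generated by w0 <= w1, w0 <= w2; atoms true at each world — w0:{}; w1:{p}; w2:{}.
w0 does not force not p or not not p: neither disjunct is forced at w0.
w0 does not force not p since w1 is accessible from w0 and w1 forces p.
So the root w0 does not force the formula.

No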